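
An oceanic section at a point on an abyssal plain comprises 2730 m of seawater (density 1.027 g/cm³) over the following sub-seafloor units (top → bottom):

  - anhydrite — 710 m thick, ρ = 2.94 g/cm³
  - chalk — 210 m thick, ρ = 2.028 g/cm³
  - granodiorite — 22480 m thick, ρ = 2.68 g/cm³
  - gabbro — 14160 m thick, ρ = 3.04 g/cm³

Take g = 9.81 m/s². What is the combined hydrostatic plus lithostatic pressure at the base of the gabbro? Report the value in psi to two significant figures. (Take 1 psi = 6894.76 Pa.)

seawater: 1027 kg/m³ × 9.81 m/s² × 2730 m = 2.750×10^7 Pa = 3989 psi
anhydrite: 2940 kg/m³ × 9.81 m/s² × 710 m = 2.048×10^7 Pa = 2970 psi
chalk: 2028 kg/m³ × 9.81 m/s² × 210 m = 4.178×10^6 Pa = 606.0 psi
granodiorite: 2680 kg/m³ × 9.81 m/s² × 22480 m = 5.910×10^8 Pa = 85720 psi
gabbro: 3040 kg/m³ × 9.81 m/s² × 14160 m = 4.223×10^8 Pa = 61247 psi
Total = 3989 + 2970 + 606.0 + 85720 + 61247 = 1.5453×10^5 psi

150000 psi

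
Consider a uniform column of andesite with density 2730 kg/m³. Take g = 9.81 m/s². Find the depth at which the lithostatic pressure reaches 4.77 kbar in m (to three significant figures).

h = P/(ρg) = 4.77 kbar / (2730 kg/m³ × 9.81 m/s²) = 4.770×10^8 Pa / 26781 Pa/m = 17811 m

17800 m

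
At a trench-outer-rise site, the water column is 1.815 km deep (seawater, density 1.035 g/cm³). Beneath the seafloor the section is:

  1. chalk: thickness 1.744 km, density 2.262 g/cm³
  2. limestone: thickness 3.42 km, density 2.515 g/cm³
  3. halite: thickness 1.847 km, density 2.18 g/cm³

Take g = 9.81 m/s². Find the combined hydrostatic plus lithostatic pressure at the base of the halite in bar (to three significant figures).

1810 bar

seawater: 1035 kg/m³ × 9.81 m/s² × 1815 m = 1.843×10^7 Pa = 184.3 bar
chalk: 2262 kg/m³ × 9.81 m/s² × 1744 m = 3.870×10^7 Pa = 387.0 bar
limestone: 2515 kg/m³ × 9.81 m/s² × 3420 m = 8.438×10^7 Pa = 843.8 bar
halite: 2180 kg/m³ × 9.81 m/s² × 1847 m = 3.950×10^7 Pa = 395.0 bar
Total = 184.3 + 387.0 + 843.8 + 395.0 = 1810.1 bar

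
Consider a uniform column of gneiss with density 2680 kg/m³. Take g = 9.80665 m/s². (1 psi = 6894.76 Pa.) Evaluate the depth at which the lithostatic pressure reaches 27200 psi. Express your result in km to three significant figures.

7.14 km

h = P/(ρg) = 27200 psi / (2680 kg/m³ × 9.80665 m/s²) = 1.875×10^8 Pa / 26282 Pa/m = 7135.6 m
= 7.1356 km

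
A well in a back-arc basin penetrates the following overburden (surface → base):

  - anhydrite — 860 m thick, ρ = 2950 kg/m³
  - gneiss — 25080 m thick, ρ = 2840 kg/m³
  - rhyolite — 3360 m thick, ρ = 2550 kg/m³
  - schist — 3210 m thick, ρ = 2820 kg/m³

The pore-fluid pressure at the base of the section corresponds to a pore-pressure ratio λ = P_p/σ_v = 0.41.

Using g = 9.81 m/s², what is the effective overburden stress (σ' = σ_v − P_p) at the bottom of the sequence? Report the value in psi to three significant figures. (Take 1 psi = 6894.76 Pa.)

Overburden (lithostatic) stress σ_v:
anhydrite: 2950 kg/m³ × 9.81 m/s² × 860 m = 2.489×10^7 Pa = 24.89 MPa
gneiss: 2840 kg/m³ × 9.81 m/s² × 25080 m = 6.987×10^8 Pa = 698.7 MPa
rhyolite: 2550 kg/m³ × 9.81 m/s² × 3360 m = 8.405×10^7 Pa = 84.05 MPa
schist: 2820 kg/m³ × 9.81 m/s² × 3210 m = 8.880×10^7 Pa = 88.80 MPa
Total = 24.89 + 698.7 + 84.05 + 88.80 = 896.48 MPa
Pore pressure P_p = λ·σ_v = 0.41 × 896.5 MPa = 367.6 MPa
Effective stress σ' = σ_v − P_p = 896.5 − 367.6 = 528.92 MPa = 76714 psi

76700 psi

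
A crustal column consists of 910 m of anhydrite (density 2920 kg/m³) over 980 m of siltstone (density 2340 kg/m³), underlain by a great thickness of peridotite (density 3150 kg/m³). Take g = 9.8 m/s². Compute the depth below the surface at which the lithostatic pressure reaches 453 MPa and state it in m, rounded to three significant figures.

15000 m

Pressure at base of upper layers: 2920×9.8×910 + 2340×9.8×980 = 4.851×10^7 Pa = 48.51 MPa
Remaining pressure to be supplied by peridotite: 4.530×10^8 − 4.851×10^7 = 4.045×10^8 Pa
Additional depth in peridotite = 4.045×10^8 Pa / (3150 kg/m³ × 9.8 m/s²) = 13103 m
Total depth = 1890 m + 13103 m = 14993 m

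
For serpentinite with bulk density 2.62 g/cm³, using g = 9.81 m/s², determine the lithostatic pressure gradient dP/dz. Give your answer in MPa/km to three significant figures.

25.7 MPa/km

dP/dz = ρg = 2620 kg/m³ × 9.81 m/s² = 25702 Pa/m
= 25702 Pa/m × (1 MPa/km / 1000.0 Pa/m) = 25.702 MPa/km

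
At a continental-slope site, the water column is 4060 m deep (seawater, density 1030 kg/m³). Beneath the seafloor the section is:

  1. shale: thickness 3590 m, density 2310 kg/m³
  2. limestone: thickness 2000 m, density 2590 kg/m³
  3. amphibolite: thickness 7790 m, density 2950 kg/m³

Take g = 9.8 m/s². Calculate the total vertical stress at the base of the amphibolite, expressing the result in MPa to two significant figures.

seawater: 1030 kg/m³ × 9.8 m/s² × 4060 m = 4.098×10^7 Pa = 40.98 MPa
shale: 2310 kg/m³ × 9.8 m/s² × 3590 m = 8.127×10^7 Pa = 81.27 MPa
limestone: 2590 kg/m³ × 9.8 m/s² × 2000 m = 5.076×10^7 Pa = 50.76 MPa
amphibolite: 2950 kg/m³ × 9.8 m/s² × 7790 m = 2.252×10^8 Pa = 225.2 MPa
Total = 40.98 + 81.27 + 50.76 + 225.2 = 398.22 MPa

400 MPa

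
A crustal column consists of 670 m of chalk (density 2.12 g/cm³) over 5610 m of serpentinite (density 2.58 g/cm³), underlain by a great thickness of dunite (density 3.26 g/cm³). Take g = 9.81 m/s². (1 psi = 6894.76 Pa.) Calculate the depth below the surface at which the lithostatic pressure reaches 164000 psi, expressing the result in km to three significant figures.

36.8 km

Pressure at base of upper layers: 2120×9.81×670 + 2580×9.81×5610 = 1.559×10^8 Pa = 22615 psi
Remaining pressure to be supplied by dunite: 1.131×10^9 − 1.559×10^8 = 9.748×10^8 Pa
Additional depth in dunite = 9.748×10^8 Pa / (3260 kg/m³ × 9.81 m/s²) = 30482 m
Total depth = 6280 m + 30482 m = 36762 m
= 36.762 km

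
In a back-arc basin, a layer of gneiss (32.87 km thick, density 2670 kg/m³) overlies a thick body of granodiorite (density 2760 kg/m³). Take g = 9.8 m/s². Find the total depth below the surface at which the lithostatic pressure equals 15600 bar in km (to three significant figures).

Pressure at base of upper layers: 2670×9.8×32870 = 8.601×10^8 Pa = 8601 bar
Remaining pressure to be supplied by granodiorite: 1.560×10^9 − 8.601×10^8 = 6.999×10^8 Pa
Additional depth in granodiorite = 6.999×10^8 Pa / (2760 kg/m³ × 9.8 m/s²) = 25877 m
Total depth = 32870 m + 25877 m = 58747 m
= 58.747 km

58.7 km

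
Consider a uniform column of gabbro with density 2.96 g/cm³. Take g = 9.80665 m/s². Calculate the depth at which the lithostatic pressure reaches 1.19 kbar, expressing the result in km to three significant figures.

h = P/(ρg) = 1.19 kbar / (2960 kg/m³ × 9.80665 m/s²) = 1.190×10^8 Pa / 29028 Pa/m = 4099.5 m
= 4.0995 km

4.10 km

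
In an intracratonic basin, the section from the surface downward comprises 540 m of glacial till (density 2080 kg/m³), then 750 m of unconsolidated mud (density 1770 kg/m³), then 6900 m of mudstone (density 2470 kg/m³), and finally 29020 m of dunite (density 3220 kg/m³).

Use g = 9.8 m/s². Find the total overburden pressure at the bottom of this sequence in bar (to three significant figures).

11100 bar

glacial till: 2080 kg/m³ × 9.8 m/s² × 540 m = 1.101×10^7 Pa = 110.1 bar
unconsolidated mud: 1770 kg/m³ × 9.8 m/s² × 750 m = 1.301×10^7 Pa = 130.1 bar
mudstone: 2470 kg/m³ × 9.8 m/s² × 6900 m = 1.670×10^8 Pa = 1670 bar
dunite: 3220 kg/m³ × 9.8 m/s² × 29020 m = 9.158×10^8 Pa = 9158 bar
Total = 110.1 + 130.1 + 1670 + 9158 = 11068 bar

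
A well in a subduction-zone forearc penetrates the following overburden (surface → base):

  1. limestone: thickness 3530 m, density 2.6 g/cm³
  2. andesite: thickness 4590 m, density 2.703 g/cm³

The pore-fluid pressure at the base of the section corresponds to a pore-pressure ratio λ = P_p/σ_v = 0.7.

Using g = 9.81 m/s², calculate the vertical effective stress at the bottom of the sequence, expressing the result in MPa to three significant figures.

63.5 MPa

Overburden (lithostatic) stress σ_v:
limestone: 2600 kg/m³ × 9.81 m/s² × 3530 m = 9.004×10^7 Pa = 90.04 MPa
andesite: 2703 kg/m³ × 9.81 m/s² × 4590 m = 1.217×10^8 Pa = 121.7 MPa
Total = 90.04 + 121.7 = 211.75 MPa
Pore pressure P_p = λ·σ_v = 0.7 × 211.7 MPa = 148.2 MPa
Effective stress σ' = σ_v − P_p = 211.7 − 148.2 = 63.524 MPa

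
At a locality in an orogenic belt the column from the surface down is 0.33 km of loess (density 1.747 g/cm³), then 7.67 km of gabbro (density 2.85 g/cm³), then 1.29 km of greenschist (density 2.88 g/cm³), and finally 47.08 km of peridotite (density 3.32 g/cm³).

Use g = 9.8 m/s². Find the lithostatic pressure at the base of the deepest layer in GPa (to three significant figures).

1.79 GPa

loess: 1747 kg/m³ × 9.8 m/s² × 330 m = 5.650×10^6 Pa = 5.650×10^-3 GPa
gabbro: 2850 kg/m³ × 9.8 m/s² × 7670 m = 2.142×10^8 Pa = 0.2142 GPa
greenschist: 2880 kg/m³ × 9.8 m/s² × 1290 m = 3.641×10^7 Pa = 0.03641 GPa
peridotite: 3320 kg/m³ × 9.8 m/s² × 47080 m = 1.532×10^9 Pa = 1.532 GPa
Total = 5.650×10^-3 + 0.2142 + 0.03641 + 1.532 = 1.7881 GPa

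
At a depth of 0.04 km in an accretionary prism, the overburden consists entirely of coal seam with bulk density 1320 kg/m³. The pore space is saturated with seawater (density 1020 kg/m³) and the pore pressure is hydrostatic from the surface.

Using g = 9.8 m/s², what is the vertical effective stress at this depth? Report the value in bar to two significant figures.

Overburden (lithostatic) stress σ_v:
coal seam: 1320 kg/m³ × 9.8 m/s² × 40 m = 5.174×10^5 Pa = 0.5174 MPa
Pore pressure P_p = 1020 kg/m³ × 9.8 m/s² × 40 m = 3.998×10^5 Pa = 0.3998 MPa
Effective stress σ' = σ_v − P_p = 0.5174 − 0.3998 = 0.11760 MPa = 1.1760 bar

1.2 bar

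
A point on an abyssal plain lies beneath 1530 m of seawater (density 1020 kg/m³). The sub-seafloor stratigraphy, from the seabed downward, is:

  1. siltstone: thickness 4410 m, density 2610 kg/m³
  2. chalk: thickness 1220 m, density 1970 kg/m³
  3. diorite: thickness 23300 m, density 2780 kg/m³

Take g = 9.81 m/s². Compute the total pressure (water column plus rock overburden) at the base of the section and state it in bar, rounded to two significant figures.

seawater: 1020 kg/m³ × 9.81 m/s² × 1530 m = 1.531×10^7 Pa = 153.1 bar
siltstone: 2610 kg/m³ × 9.81 m/s² × 4410 m = 1.129×10^8 Pa = 1129 bar
chalk: 1970 kg/m³ × 9.81 m/s² × 1220 m = 2.358×10^7 Pa = 235.8 bar
diorite: 2780 kg/m³ × 9.81 m/s² × 23300 m = 6.354×10^8 Pa = 6354 bar
Total = 153.1 + 1129 + 235.8 + 6354 = 7872.3 bar

7900 bar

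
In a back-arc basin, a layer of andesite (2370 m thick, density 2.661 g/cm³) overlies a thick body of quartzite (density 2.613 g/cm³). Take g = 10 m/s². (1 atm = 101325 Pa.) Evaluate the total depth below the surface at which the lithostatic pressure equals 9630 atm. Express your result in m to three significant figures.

Pressure at base of upper layers: 2661×10×2370 = 6.307×10^7 Pa = 622.4 atm
Remaining pressure to be supplied by quartzite: 9.758×10^8 − 6.307×10^7 = 9.127×10^8 Pa
Additional depth in quartzite = 9.127×10^8 Pa / (2613 kg/m³ × 10 m/s²) = 34929 m
Total depth = 2370 m + 34929 m = 37299 m

37300 m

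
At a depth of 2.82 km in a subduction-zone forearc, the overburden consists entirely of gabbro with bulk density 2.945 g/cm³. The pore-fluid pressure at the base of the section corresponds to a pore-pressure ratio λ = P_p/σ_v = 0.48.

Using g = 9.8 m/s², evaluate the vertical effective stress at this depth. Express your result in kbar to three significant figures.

0.423 kbar

Overburden (lithostatic) stress σ_v:
gabbro: 2945 kg/m³ × 9.8 m/s² × 2820 m = 8.139×10^7 Pa = 81.39 MPa
Pore pressure P_p = λ·σ_v = 0.48 × 81.39 MPa = 39.07 MPa
Effective stress σ' = σ_v − P_p = 81.39 − 39.07 = 42.322 MPa = 0.42322 kbar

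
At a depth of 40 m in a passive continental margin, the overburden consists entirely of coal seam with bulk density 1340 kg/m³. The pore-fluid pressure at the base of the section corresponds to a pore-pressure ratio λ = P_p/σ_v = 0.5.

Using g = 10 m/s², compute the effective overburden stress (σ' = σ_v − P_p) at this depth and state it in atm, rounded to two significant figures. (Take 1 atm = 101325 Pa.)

Overburden (lithostatic) stress σ_v:
coal seam: 1340 kg/m³ × 10 m/s² × 40 m = 5.360×10^5 Pa = 0.5360 MPa
Pore pressure P_p = λ·σ_v = 0.5 × 0.5360 MPa = 0.2680 MPa
Effective stress σ' = σ_v − P_p = 0.5360 − 0.2680 = 0.26800 MPa = 2.6450 atm

2.6 atm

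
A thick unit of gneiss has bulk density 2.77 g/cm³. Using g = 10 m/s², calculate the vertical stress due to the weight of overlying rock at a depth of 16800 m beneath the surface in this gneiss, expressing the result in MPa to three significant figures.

gneiss: 2770 kg/m³ × 10 m/s² × 16800 m = 4.654×10^8 Pa = 465.4 MPa

465 MPa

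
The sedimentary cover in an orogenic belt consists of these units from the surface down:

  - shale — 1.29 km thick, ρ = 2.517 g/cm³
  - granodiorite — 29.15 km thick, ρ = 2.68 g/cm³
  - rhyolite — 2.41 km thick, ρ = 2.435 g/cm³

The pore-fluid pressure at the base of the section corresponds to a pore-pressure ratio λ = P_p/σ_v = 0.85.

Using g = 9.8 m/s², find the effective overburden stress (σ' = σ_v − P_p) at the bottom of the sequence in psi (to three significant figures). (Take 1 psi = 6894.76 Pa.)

Overburden (lithostatic) stress σ_v:
shale: 2517 kg/m³ × 9.8 m/s² × 1290 m = 3.182×10^7 Pa = 31.82 MPa
granodiorite: 2680 kg/m³ × 9.8 m/s² × 29150 m = 7.656×10^8 Pa = 765.6 MPa
rhyolite: 2435 kg/m³ × 9.8 m/s² × 2410 m = 5.751×10^7 Pa = 57.51 MPa
Total = 31.82 + 765.6 + 57.51 = 854.93 MPa
Pore pressure P_p = λ·σ_v = 0.85 × 854.9 MPa = 726.7 MPa
Effective stress σ' = σ_v − P_p = 854.9 − 726.7 = 128.24 MPa = 18599 psi

18600 psi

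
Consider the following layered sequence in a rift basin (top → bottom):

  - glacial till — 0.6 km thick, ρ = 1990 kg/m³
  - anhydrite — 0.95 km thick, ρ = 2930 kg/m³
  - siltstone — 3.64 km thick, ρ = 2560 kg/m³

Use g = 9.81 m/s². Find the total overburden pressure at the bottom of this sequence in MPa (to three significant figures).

130 MPa

glacial till: 1990 kg/m³ × 9.81 m/s² × 600 m = 1.171×10^7 Pa = 11.71 MPa
anhydrite: 2930 kg/m³ × 9.81 m/s² × 950 m = 2.731×10^7 Pa = 27.31 MPa
siltstone: 2560 kg/m³ × 9.81 m/s² × 3640 m = 9.141×10^7 Pa = 91.41 MPa
Total = 11.71 + 27.31 + 91.41 = 130.43 MPa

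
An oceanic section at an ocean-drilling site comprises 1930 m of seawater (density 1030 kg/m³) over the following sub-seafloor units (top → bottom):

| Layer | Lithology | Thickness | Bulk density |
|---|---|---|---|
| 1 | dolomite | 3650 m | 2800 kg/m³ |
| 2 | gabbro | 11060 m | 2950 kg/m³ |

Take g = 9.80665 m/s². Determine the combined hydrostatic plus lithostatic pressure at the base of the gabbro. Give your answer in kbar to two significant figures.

4.4 kbar

seawater: 1030 kg/m³ × 9.80665 m/s² × 1930 m = 1.949×10^7 Pa = 0.1949 kbar
dolomite: 2800 kg/m³ × 9.80665 m/s² × 3650 m = 1.002×10^8 Pa = 1.002 kbar
gabbro: 2950 kg/m³ × 9.80665 m/s² × 11060 m = 3.200×10^8 Pa = 3.200 kbar
Total = 0.1949 + 1.002 + 3.200 = 4.3968 kbar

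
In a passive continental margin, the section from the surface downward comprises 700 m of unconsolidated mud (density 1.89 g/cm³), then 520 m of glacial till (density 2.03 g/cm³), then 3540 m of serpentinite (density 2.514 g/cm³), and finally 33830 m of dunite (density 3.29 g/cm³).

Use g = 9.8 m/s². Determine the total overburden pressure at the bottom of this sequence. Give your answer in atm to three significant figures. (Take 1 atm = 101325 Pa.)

unconsolidated mud: 1890 kg/m³ × 9.8 m/s² × 700 m = 1.297×10^7 Pa = 128.0 atm
glacial till: 2030 kg/m³ × 9.8 m/s² × 520 m = 1.034×10^7 Pa = 102.1 atm
serpentinite: 2514 kg/m³ × 9.8 m/s² × 3540 m = 8.722×10^7 Pa = 860.8 atm
dunite: 3290 kg/m³ × 9.8 m/s² × 33830 m = 1.091×10^9 Pa = 10765 atm
Total = 128.0 + 102.1 + 860.8 + 10765 = 11856 atm

11900 atm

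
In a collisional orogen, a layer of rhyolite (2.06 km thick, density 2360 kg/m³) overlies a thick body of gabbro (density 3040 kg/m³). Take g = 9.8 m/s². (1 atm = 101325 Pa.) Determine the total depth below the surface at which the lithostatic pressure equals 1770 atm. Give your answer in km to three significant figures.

6.48 km

Pressure at base of upper layers: 2360×9.8×2060 = 4.764×10^7 Pa = 470.2 atm
Remaining pressure to be supplied by gabbro: 1.793×10^8 − 4.764×10^7 = 1.317×10^8 Pa
Additional depth in gabbro = 1.317×10^8 Pa / (3040 kg/m³ × 9.8 m/s²) = 4420.7 m
Total depth = 2060 m + 4420.7 m = 6480.7 m
= 6.4807 km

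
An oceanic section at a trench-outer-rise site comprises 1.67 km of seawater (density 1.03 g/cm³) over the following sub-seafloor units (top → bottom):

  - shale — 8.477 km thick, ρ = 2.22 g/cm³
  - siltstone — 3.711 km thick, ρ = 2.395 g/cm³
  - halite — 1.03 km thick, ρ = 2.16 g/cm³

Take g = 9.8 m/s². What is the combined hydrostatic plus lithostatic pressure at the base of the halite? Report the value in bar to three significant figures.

3100 bar

seawater: 1030 kg/m³ × 9.8 m/s² × 1670 m = 1.686×10^7 Pa = 168.6 bar
shale: 2220 kg/m³ × 9.8 m/s² × 8477 m = 1.844×10^8 Pa = 1844 bar
siltstone: 2395 kg/m³ × 9.8 m/s² × 3711 m = 8.710×10^7 Pa = 871.0 bar
halite: 2160 kg/m³ × 9.8 m/s² × 1030 m = 2.180×10^7 Pa = 218.0 bar
Total = 168.6 + 1844 + 871.0 + 218.0 = 3101.9 bar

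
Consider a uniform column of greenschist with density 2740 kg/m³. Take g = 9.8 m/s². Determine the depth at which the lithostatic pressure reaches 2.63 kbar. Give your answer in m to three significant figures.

9790 m

h = P/(ρg) = 2.63 kbar / (2740 kg/m³ × 9.8 m/s²) = 2.630×10^8 Pa / 26852 Pa/m = 9794.4 m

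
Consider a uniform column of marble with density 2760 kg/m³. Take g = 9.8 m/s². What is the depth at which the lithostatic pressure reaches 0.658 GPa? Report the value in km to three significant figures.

h = P/(ρg) = 0.658 GPa / (2760 kg/m³ × 9.8 m/s²) = 6.580×10^8 Pa / 27048 Pa/m = 24327 m
= 24.327 km

24.3 km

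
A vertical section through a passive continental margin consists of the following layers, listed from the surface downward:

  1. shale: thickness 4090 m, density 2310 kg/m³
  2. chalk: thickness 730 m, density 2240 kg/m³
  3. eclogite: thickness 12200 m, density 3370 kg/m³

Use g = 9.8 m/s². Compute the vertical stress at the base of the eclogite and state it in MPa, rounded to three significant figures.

512 MPa

shale: 2310 kg/m³ × 9.8 m/s² × 4090 m = 9.259×10^7 Pa = 92.59 MPa
chalk: 2240 kg/m³ × 9.8 m/s² × 730 m = 1.602×10^7 Pa = 16.02 MPa
eclogite: 3370 kg/m³ × 9.8 m/s² × 12200 m = 4.029×10^8 Pa = 402.9 MPa
Total = 92.59 + 16.02 + 402.9 = 511.53 MPa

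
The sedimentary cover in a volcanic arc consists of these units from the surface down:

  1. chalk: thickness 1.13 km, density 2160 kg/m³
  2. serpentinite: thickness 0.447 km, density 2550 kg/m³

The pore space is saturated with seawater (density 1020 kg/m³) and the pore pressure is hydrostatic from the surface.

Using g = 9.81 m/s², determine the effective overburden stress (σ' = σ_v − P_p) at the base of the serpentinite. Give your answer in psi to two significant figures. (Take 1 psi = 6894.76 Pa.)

Overburden (lithostatic) stress σ_v:
chalk: 2160 kg/m³ × 9.81 m/s² × 1130 m = 2.394×10^7 Pa = 23.94 MPa
serpentinite: 2550 kg/m³ × 9.81 m/s² × 447 m = 1.118×10^7 Pa = 11.18 MPa
Total = 23.94 + 11.18 = 35.126 MPa
Pore pressure P_p = 1020 kg/m³ × 9.81 m/s² × 1577 m = 1.578×10^7 Pa = 15.78 MPa
Effective stress σ' = σ_v − P_p = 35.13 − 15.78 = 19.346 MPa = 2806.0 psi

2800 psi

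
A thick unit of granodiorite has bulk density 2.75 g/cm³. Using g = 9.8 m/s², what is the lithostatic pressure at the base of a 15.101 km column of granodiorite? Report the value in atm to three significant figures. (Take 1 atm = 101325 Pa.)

4020 atm

granodiorite: 2750 kg/m³ × 9.8 m/s² × 15101 m = 4.070×10^8 Pa = 4017 atm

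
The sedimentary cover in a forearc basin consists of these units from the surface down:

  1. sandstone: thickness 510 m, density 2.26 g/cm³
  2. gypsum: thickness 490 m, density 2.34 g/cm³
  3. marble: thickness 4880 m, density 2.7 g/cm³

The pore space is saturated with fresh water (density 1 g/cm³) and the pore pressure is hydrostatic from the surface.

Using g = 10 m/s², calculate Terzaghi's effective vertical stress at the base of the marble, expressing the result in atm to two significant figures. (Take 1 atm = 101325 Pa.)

Overburden (lithostatic) stress σ_v:
sandstone: 2260 kg/m³ × 10 m/s² × 510 m = 1.153×10^7 Pa = 11.53 MPa
gypsum: 2340 kg/m³ × 10 m/s² × 490 m = 1.147×10^7 Pa = 11.47 MPa
marble: 2700 kg/m³ × 10 m/s² × 4880 m = 1.318×10^8 Pa = 131.8 MPa
Total = 11.53 + 11.47 + 131.8 = 154.75 MPa
Pore pressure P_p = 1000 kg/m³ × 10 m/s² × 5880 m = 5.880×10^7 Pa = 58.80 MPa
Effective stress σ' = σ_v − P_p = 154.8 − 58.80 = 95.952 MPa = 946.97 atm

950 atm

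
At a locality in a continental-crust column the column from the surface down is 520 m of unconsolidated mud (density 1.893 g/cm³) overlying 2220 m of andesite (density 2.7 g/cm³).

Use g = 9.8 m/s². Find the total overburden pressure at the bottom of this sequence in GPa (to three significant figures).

unconsolidated mud: 1893 kg/m³ × 9.8 m/s² × 520 m = 9.647×10^6 Pa = 9.647×10^-3 GPa
andesite: 2700 kg/m³ × 9.8 m/s² × 2220 m = 5.874×10^7 Pa = 0.05874 GPa
Total = 9.647×10^-3 + 0.05874 = 0.068388 GPa

0.0684 GPa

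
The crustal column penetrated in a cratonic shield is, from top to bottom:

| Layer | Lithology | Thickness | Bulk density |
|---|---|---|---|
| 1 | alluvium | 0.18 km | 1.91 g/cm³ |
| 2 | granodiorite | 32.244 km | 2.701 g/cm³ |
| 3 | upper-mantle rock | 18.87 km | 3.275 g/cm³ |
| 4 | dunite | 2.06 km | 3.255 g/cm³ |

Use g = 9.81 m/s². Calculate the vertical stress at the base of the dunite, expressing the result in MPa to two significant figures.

1500 MPa

alluvium: 1910 kg/m³ × 9.81 m/s² × 180 m = 3.373×10^6 Pa = 3.373 MPa
granodiorite: 2701 kg/m³ × 9.81 m/s² × 32244 m = 8.544×10^8 Pa = 854.4 MPa
upper-mantle rock: 3275 kg/m³ × 9.81 m/s² × 18870 m = 6.063×10^8 Pa = 606.3 MPa
dunite: 3255 kg/m³ × 9.81 m/s² × 2060 m = 6.578×10^7 Pa = 65.78 MPa
Total = 3.373 + 854.4 + 606.3 + 65.78 = 1529.8 MPa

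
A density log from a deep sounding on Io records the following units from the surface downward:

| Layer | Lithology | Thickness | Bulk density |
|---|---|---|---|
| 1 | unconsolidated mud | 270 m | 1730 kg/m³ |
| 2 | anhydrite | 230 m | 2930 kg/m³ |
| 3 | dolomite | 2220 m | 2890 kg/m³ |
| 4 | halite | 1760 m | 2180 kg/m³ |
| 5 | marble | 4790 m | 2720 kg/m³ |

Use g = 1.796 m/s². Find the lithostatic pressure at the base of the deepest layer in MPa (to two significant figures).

44 MPa

unconsolidated mud: 1730 kg/m³ × 1.796 m/s² × 270 m = 8.389×10^5 Pa = 0.8389 MPa
anhydrite: 2930 kg/m³ × 1.796 m/s² × 230 m = 1.210×10^6 Pa = 1.210 MPa
dolomite: 2890 kg/m³ × 1.796 m/s² × 2220 m = 1.152×10^7 Pa = 11.52 MPa
halite: 2180 kg/m³ × 1.796 m/s² × 1760 m = 6.891×10^6 Pa = 6.891 MPa
marble: 2720 kg/m³ × 1.796 m/s² × 4790 m = 2.340×10^7 Pa = 23.40 MPa
Total = 0.8389 + 1.210 + 11.52 + 6.891 + 23.40 = 43.863 MPa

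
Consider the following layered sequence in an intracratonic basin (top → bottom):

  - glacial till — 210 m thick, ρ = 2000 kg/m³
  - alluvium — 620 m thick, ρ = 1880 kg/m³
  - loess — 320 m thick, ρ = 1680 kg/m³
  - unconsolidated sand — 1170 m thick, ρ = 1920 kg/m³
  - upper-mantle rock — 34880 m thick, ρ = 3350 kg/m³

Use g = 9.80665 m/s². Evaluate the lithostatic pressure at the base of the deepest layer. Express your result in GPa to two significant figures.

glacial till: 2000 kg/m³ × 9.80665 m/s² × 210 m = 4.119×10^6 Pa = 4.119×10^-3 GPa
alluvium: 1880 kg/m³ × 9.80665 m/s² × 620 m = 1.143×10^7 Pa = 0.01143 GPa
loess: 1680 kg/m³ × 9.80665 m/s² × 320 m = 5.272×10^6 Pa = 5.272×10^-3 GPa
unconsolidated sand: 1920 kg/m³ × 9.80665 m/s² × 1170 m = 2.203×10^7 Pa = 0.02203 GPa
upper-mantle rock: 3350 kg/m³ × 9.80665 m/s² × 34880 m = 1.146×10^9 Pa = 1.146 GPa
Total = 4.119×10^-3 + 0.01143 + 5.272×10^-3 + 0.02203 + 1.146 = 1.1887 GPa

1.2 GPa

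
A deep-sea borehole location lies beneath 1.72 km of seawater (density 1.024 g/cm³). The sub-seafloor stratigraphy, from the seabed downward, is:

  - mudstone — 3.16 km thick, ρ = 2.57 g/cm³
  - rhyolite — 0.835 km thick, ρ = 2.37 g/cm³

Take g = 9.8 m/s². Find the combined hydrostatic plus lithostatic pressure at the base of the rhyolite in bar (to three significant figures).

1160 bar

seawater: 1024 kg/m³ × 9.8 m/s² × 1720 m = 1.726×10^7 Pa = 172.6 bar
mudstone: 2570 kg/m³ × 9.8 m/s² × 3160 m = 7.959×10^7 Pa = 795.9 bar
rhyolite: 2370 kg/m³ × 9.8 m/s² × 835 m = 1.939×10^7 Pa = 193.9 bar
Total = 172.6 + 795.9 + 193.9 = 1162.4 bar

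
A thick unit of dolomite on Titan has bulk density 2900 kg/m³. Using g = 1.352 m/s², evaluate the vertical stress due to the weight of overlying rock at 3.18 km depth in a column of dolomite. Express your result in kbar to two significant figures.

0.12 kbar

dolomite: 2900 kg/m³ × 1.352 m/s² × 3180 m = 1.247×10^7 Pa = 0.1247 kbar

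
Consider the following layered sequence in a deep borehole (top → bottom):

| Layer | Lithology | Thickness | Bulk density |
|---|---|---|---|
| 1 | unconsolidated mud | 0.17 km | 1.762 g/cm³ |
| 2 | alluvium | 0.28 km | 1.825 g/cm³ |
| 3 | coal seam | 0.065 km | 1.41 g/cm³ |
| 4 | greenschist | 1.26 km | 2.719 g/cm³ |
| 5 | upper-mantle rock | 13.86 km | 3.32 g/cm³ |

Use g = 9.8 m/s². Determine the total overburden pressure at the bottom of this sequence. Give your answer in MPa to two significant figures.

490 MPa

unconsolidated mud: 1762 kg/m³ × 9.8 m/s² × 170 m = 2.935×10^6 Pa = 2.935 MPa
alluvium: 1825 kg/m³ × 9.8 m/s² × 280 m = 5.008×10^6 Pa = 5.008 MPa
coal seam: 1410 kg/m³ × 9.8 m/s² × 65 m = 8.982×10^5 Pa = 0.8982 MPa
greenschist: 2719 kg/m³ × 9.8 m/s² × 1260 m = 3.357×10^7 Pa = 33.57 MPa
upper-mantle rock: 3320 kg/m³ × 9.8 m/s² × 13860 m = 4.509×10^8 Pa = 450.9 MPa
Total = 2.935 + 5.008 + 0.8982 + 33.57 + 450.9 = 493.36 MPa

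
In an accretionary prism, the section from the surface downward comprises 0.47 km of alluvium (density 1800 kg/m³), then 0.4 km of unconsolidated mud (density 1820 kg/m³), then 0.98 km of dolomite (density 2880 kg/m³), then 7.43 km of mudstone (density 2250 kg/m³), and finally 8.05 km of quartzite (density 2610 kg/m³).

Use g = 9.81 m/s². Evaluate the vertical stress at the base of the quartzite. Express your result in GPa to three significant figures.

0.413 GPa

alluvium: 1800 kg/m³ × 9.81 m/s² × 470 m = 8.299×10^6 Pa = 8.299×10^-3 GPa
unconsolidated mud: 1820 kg/m³ × 9.81 m/s² × 400 m = 7.142×10^6 Pa = 7.142×10^-3 GPa
dolomite: 2880 kg/m³ × 9.81 m/s² × 980 m = 2.769×10^7 Pa = 0.02769 GPa
mudstone: 2250 kg/m³ × 9.81 m/s² × 7430 m = 1.640×10^8 Pa = 0.1640 GPa
quartzite: 2610 kg/m³ × 9.81 m/s² × 8050 m = 2.061×10^8 Pa = 0.2061 GPa
Total = 8.299×10^-3 + 7.142×10^-3 + 0.02769 + 0.1640 + 0.2061 = 0.41324 GPa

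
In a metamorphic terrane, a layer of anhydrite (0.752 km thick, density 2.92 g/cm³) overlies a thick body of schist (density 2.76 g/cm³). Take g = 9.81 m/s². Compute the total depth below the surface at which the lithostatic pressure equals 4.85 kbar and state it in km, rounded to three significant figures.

Pressure at base of upper layers: 2920×9.81×752 = 2.154×10^7 Pa = 0.2154 kbar
Remaining pressure to be supplied by schist: 4.850×10^8 − 2.154×10^7 = 4.635×10^8 Pa
Additional depth in schist = 4.635×10^8 Pa / (2760 kg/m³ × 9.81 m/s²) = 17117 m
Total depth = 752 m + 17117 m = 17869 m
= 17.869 km

17.9 km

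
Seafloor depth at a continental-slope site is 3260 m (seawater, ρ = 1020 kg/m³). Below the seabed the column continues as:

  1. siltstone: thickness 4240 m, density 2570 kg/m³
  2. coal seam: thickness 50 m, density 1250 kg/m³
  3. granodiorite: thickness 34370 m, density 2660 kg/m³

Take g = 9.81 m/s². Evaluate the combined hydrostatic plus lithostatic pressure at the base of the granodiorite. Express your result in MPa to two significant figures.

seawater: 1020 kg/m³ × 9.81 m/s² × 3260 m = 3.262×10^7 Pa = 32.62 MPa
siltstone: 2570 kg/m³ × 9.81 m/s² × 4240 m = 1.069×10^8 Pa = 106.9 MPa
coal seam: 1250 kg/m³ × 9.81 m/s² × 50 m = 6.131×10^5 Pa = 0.6131 MPa
granodiorite: 2660 kg/m³ × 9.81 m/s² × 34370 m = 8.969×10^8 Pa = 896.9 MPa
Total = 32.62 + 106.9 + 0.6131 + 896.9 = 1037.0 MPa

1000 MPa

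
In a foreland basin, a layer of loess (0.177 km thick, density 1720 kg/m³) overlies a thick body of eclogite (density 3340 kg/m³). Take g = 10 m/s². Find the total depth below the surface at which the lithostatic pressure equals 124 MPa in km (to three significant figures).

Pressure at base of upper layers: 1720×10×177 = 3.044×10^6 Pa = 3.044 MPa
Remaining pressure to be supplied by eclogite: 1.240×10^8 − 3.044×10^6 = 1.210×10^8 Pa
Additional depth in eclogite = 1.210×10^8 Pa / (3340 kg/m³ × 10 m/s²) = 3621.4 m
Total depth = 177 m + 3621.4 m = 3798.4 m
= 3.7984 km

3.80 km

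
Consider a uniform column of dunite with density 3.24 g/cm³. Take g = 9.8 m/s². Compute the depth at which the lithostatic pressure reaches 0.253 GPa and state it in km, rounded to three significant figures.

7.97 km

h = P/(ρg) = 0.253 GPa / (3240 kg/m³ × 9.8 m/s²) = 2.530×10^8 Pa / 31752 Pa/m = 7968.0 m
= 7.9680 km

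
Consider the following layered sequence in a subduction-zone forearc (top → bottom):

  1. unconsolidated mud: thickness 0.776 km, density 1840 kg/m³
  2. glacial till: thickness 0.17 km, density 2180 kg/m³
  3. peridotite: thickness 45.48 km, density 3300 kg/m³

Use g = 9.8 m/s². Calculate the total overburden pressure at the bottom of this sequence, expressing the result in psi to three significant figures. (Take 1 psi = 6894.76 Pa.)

unconsolidated mud: 1840 kg/m³ × 9.8 m/s² × 776 m = 1.399×10^7 Pa = 2029 psi
glacial till: 2180 kg/m³ × 9.8 m/s² × 170 m = 3.632×10^6 Pa = 526.8 psi
peridotite: 3300 kg/m³ × 9.8 m/s² × 45480 m = 1.471×10^9 Pa = 2.133×10^5 psi
Total = 2029 + 526.8 + 2.133×10^5 = 2.1588×10^5 psi

216000 psi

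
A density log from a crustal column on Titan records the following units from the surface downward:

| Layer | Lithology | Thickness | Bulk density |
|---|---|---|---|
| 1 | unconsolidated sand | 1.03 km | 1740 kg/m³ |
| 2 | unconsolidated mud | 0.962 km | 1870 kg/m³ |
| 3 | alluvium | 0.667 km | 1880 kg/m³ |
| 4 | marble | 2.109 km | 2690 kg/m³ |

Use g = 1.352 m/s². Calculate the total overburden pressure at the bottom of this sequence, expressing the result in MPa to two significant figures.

unconsolidated sand: 1740 kg/m³ × 1.352 m/s² × 1030 m = 2.423×10^6 Pa = 2.423 MPa
unconsolidated mud: 1870 kg/m³ × 1.352 m/s² × 962 m = 2.432×10^6 Pa = 2.432 MPa
alluvium: 1880 kg/m³ × 1.352 m/s² × 667 m = 1.695×10^6 Pa = 1.695 MPa
marble: 2690 kg/m³ × 1.352 m/s² × 2109 m = 7.670×10^6 Pa = 7.670 MPa
Total = 2.423 + 2.432 + 1.695 + 7.670 = 14.221 MPa

14 MPa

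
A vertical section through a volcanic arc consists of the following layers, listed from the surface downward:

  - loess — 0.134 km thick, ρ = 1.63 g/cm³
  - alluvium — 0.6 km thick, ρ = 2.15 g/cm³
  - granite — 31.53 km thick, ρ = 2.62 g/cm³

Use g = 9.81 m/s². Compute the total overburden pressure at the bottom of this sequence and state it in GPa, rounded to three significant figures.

0.825 GPa

loess: 1630 kg/m³ × 9.81 m/s² × 134 m = 2.143×10^6 Pa = 2.143×10^-3 GPa
alluvium: 2150 kg/m³ × 9.81 m/s² × 600 m = 1.265×10^7 Pa = 0.01265 GPa
granite: 2620 kg/m³ × 9.81 m/s² × 31530 m = 8.104×10^8 Pa = 0.8104 GPa
Total = 2.143×10^-3 + 0.01265 + 0.8104 = 0.82519 GPa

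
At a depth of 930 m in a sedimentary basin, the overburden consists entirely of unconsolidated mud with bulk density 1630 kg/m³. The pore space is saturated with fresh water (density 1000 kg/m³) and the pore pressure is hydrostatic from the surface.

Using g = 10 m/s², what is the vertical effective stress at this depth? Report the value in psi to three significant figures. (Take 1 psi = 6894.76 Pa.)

850 psi

Overburden (lithostatic) stress σ_v:
unconsolidated mud: 1630 kg/m³ × 10 m/s² × 930 m = 1.516×10^7 Pa = 15.16 MPa
Pore pressure P_p = 1000 kg/m³ × 10 m/s² × 930 m = 9.300×10^6 Pa = 9.300 MPa
Effective stress σ' = σ_v − P_p = 15.16 − 9.300 = 5.8590 MPa = 849.78 psi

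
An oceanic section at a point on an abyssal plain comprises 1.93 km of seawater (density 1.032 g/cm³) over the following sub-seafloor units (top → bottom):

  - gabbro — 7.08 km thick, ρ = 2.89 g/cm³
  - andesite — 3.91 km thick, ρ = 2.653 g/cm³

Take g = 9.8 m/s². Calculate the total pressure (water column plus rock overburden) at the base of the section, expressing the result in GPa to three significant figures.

seawater: 1032 kg/m³ × 9.8 m/s² × 1930 m = 1.952×10^7 Pa = 0.01952 GPa
gabbro: 2890 kg/m³ × 9.8 m/s² × 7080 m = 2.005×10^8 Pa = 0.2005 GPa
andesite: 2653 kg/m³ × 9.8 m/s² × 3910 m = 1.017×10^8 Pa = 0.1017 GPa
Total = 0.01952 + 0.2005 + 0.1017 = 0.32170 GPa

0.322 GPa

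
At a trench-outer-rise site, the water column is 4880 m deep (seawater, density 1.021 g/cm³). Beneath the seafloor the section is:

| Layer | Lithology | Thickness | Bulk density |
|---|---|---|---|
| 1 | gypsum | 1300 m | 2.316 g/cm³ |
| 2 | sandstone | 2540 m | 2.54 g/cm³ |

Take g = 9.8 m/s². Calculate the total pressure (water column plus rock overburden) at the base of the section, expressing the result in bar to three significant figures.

1420 bar

seawater: 1021 kg/m³ × 9.8 m/s² × 4880 m = 4.883×10^7 Pa = 488.3 bar
gypsum: 2316 kg/m³ × 9.8 m/s² × 1300 m = 2.951×10^7 Pa = 295.1 bar
sandstone: 2540 kg/m³ × 9.8 m/s² × 2540 m = 6.323×10^7 Pa = 632.3 bar
Total = 488.3 + 295.1 + 632.3 = 1415.6 bar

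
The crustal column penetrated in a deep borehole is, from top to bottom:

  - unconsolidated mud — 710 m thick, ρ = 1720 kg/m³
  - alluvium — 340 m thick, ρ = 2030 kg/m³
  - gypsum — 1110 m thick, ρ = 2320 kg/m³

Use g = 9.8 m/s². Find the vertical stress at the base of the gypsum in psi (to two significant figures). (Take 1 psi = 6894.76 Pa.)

unconsolidated mud: 1720 kg/m³ × 9.8 m/s² × 710 m = 1.197×10^7 Pa = 1736 psi
alluvium: 2030 kg/m³ × 9.8 m/s² × 340 m = 6.764×10^6 Pa = 981.0 psi
gypsum: 2320 kg/m³ × 9.8 m/s² × 1110 m = 2.524×10^7 Pa = 3660 psi
Total = 1736 + 981.0 + 3660 = 6377.1 psi

6400 psi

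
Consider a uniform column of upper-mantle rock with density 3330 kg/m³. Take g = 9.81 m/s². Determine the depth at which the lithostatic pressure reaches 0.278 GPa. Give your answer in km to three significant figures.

h = P/(ρg) = 0.278 GPa / (3330 kg/m³ × 9.81 m/s²) = 2.780×10^8 Pa / 32667 Pa/m = 8510.0 m
= 8.5100 km

8.51 km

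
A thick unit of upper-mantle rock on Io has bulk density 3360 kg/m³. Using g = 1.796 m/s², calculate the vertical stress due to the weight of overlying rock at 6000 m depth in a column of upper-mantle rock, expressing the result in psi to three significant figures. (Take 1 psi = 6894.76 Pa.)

upper-mantle rock: 3360 kg/m³ × 1.796 m/s² × 6000 m = 3.621×10^7 Pa = 5251 psi

5250 psi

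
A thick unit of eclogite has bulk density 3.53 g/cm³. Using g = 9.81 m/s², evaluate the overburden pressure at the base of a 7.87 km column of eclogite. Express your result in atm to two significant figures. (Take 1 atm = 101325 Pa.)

eclogite: 3530 kg/m³ × 9.81 m/s² × 7870 m = 2.725×10^8 Pa = 2690 atm

2700 atm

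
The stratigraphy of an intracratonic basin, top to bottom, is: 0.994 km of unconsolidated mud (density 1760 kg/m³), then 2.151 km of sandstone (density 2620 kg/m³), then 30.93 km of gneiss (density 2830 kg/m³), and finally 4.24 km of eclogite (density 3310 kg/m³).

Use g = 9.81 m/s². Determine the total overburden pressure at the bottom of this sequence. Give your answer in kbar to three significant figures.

unconsolidated mud: 1760 kg/m³ × 9.81 m/s² × 994 m = 1.716×10^7 Pa = 0.1716 kbar
sandstone: 2620 kg/m³ × 9.81 m/s² × 2151 m = 5.529×10^7 Pa = 0.5529 kbar
gneiss: 2830 kg/m³ × 9.81 m/s² × 30930 m = 8.587×10^8 Pa = 8.587 kbar
eclogite: 3310 kg/m³ × 9.81 m/s² × 4240 m = 1.377×10^8 Pa = 1.377 kbar
Total = 0.1716 + 0.5529 + 8.587 + 1.377 = 10.688 kbar

10.7 kbar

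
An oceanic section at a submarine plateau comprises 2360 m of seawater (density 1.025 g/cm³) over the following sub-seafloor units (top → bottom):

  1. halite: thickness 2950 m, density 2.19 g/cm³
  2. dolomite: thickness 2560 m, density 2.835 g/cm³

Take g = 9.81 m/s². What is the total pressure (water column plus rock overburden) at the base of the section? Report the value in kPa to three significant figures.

158000 kPa

seawater: 1025 kg/m³ × 9.81 m/s² × 2360 m = 2.373×10^7 Pa = 23730 kPa
halite: 2190 kg/m³ × 9.81 m/s² × 2950 m = 6.338×10^7 Pa = 63378 kPa
dolomite: 2835 kg/m³ × 9.81 m/s² × 2560 m = 7.120×10^7 Pa = 71197 kPa
Total = 23730 + 63378 + 71197 = 1.5830×10^5 kPa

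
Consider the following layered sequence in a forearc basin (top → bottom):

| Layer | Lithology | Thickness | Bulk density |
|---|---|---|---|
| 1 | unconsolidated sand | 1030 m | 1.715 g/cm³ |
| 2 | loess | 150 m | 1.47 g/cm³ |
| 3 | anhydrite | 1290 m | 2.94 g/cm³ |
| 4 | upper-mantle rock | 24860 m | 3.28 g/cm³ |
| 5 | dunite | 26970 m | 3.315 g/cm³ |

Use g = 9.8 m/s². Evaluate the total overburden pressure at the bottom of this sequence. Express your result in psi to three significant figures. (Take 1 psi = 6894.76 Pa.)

251000 psi

unconsolidated sand: 1715 kg/m³ × 9.8 m/s² × 1030 m = 1.731×10^7 Pa = 2511 psi
loess: 1470 kg/m³ × 9.8 m/s² × 150 m = 2.161×10^6 Pa = 313.4 psi
anhydrite: 2940 kg/m³ × 9.8 m/s² × 1290 m = 3.717×10^7 Pa = 5391 psi
upper-mantle rock: 3280 kg/m³ × 9.8 m/s² × 24860 m = 7.991×10^8 Pa = 1.159×10^5 psi
dunite: 3315 kg/m³ × 9.8 m/s² × 26970 m = 8.762×10^8 Pa = 1.271×10^5 psi
Total = 2511 + 313.4 + 5391 + 1.159×10^5 + 1.271×10^5 = 2.5119×10^5 psi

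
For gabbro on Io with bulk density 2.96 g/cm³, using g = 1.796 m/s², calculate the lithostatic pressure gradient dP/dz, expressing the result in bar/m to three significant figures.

dP/dz = ρg = 2960 kg/m³ × 1.796 m/s² = 5316.2 Pa/m
= 5316.2 Pa/m × (1 bar/m / 1.0000×10^5 Pa/m) = 0.053162 bar/m

0.0532 bar/m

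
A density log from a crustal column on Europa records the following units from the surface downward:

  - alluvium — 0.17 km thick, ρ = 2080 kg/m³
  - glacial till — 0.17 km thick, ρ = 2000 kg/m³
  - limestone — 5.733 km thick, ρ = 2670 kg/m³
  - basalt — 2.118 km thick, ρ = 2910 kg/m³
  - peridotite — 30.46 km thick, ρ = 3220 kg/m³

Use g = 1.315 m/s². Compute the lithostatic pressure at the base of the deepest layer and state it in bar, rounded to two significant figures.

alluvium: 2080 kg/m³ × 1.315 m/s² × 170 m = 4.650×10^5 Pa = 4.650 bar
glacial till: 2000 kg/m³ × 1.315 m/s² × 170 m = 4.471×10^5 Pa = 4.471 bar
limestone: 2670 kg/m³ × 1.315 m/s² × 5733 m = 2.013×10^7 Pa = 201.3 bar
basalt: 2910 kg/m³ × 1.315 m/s² × 2118 m = 8.105×10^6 Pa = 81.05 bar
peridotite: 3220 kg/m³ × 1.315 m/s² × 30460 m = 1.290×10^8 Pa = 1290 bar
Total = 4.650 + 4.471 + 201.3 + 81.05 + 1290 = 1581.2 bar

1600 bar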